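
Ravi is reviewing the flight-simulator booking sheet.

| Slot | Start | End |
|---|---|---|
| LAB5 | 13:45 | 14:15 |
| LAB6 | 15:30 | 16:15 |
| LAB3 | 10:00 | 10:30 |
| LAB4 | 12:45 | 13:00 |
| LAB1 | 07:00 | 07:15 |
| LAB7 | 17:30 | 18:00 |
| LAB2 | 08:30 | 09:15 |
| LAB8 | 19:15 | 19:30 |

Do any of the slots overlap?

Sorted by start: LAB1, LAB2, LAB3, LAB4, LAB5, LAB6, LAB7, LAB8.
LAB2 starts after LAB1 ends; LAB1 is clear from here.
LAB3 starts after LAB2 ends; LAB2 is clear from here.
LAB4 starts after LAB3 ends; LAB3 is clear from here.
LAB5 starts after LAB4 ends; LAB4 is clear from here.
LAB6 starts after LAB5 ends; LAB5 is clear from here.
LAB7 starts after LAB6 ends; LAB6 is clear from here.
LAB8 starts after LAB7 ends.
Every pair is clear; the schedule has no overlaps.

No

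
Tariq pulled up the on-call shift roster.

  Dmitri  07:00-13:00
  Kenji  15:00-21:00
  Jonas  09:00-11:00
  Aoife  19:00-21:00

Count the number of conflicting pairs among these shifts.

2

Sorted by start: Dmitri, Jonas, Kenji, Aoife.
Jonas starts before Dmitri ends → Dmitri and Jonas overlap.
Kenji starts after Dmitri ends, so Dmitri has no further overlaps.
Kenji starts after Jonas ends, so Jonas has no further overlaps.
Aoife starts before Kenji ends → Kenji and Aoife overlap.
Overlapping pairs: Aoife & Kenji, Dmitri & Jonas — 2 in total.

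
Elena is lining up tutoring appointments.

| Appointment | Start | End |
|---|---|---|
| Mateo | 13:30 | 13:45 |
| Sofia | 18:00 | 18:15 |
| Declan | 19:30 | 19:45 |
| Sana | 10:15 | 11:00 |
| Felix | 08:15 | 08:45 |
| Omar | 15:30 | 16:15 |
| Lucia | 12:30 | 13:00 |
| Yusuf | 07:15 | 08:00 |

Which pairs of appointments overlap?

Two intervals overlap when each starts before the other ends.
Sorted by start: Yusuf, Felix, Sana, Lucia, Mateo, Omar, Sofia, Declan.
Felix starts after Yusuf ends; Yusuf is clear from here.
Sana starts after Felix ends; Felix is clear from here.
Lucia starts after Sana ends; Sana is clear from here.
Mateo starts after Lucia ends; Lucia is clear from here.
Omar starts after Mateo ends; Mateo is clear from here.
Sofia starts after Omar ends; Omar is clear from here.
Declan starts after Sofia ends.

none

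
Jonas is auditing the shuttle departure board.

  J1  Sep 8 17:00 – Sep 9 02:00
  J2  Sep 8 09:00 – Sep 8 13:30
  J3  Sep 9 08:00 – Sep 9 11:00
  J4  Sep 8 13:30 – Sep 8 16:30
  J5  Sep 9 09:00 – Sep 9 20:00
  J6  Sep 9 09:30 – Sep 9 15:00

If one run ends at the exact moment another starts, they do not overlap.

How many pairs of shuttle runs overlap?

Sorted by start: J2, J4, J1, J3, J5, J6.
J4 starts exactly when J2 ends (back-to-back, no overlap), so J2 has no further overlaps.
J1 starts after J4 ends, so J4 has no further overlaps.
J3 starts after J1 ends, so J1 has no further overlaps.
J5 starts before J3 ends → J3 and J5 overlap.
J6 starts before J3 ends → J3 and J6 overlap.
J6 starts before J5 ends → J5 and J6 overlap.
Overlapping pairs: J3 & J5, J3 & J6, J5 & J6 — 3 in total.

3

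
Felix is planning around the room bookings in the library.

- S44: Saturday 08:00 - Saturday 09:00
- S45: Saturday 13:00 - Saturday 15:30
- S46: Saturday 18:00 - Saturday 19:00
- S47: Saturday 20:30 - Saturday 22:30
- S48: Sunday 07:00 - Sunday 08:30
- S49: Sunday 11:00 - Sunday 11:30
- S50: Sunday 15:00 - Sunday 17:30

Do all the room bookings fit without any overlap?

Sorted by start: S44, S45, S46, S47, S48, S49, S50.
S45 starts after S44 ends — done with S44.
S46 starts after S45 ends — done with S45.
S47 starts after S46 ends — done with S46.
S48 starts after S47 ends — done with S47.
S49 starts after S48 ends — done with S48.
S50 starts after S49 ends.
Every pair is clear; the schedule has no overlaps.

Yes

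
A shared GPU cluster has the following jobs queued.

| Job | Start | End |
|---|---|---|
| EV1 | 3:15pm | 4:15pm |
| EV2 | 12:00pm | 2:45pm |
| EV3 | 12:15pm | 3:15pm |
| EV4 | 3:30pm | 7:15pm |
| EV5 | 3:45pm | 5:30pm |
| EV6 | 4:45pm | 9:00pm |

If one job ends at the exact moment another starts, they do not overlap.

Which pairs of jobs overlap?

Check each pair: they overlap iff neither finishes before the other starts.
Sorted by start: EV2, EV3, EV1, EV4, EV5, EV6.
EV3 starts before EV2 ends → EV2 and EV3 overlap.
EV1 starts after EV2 ends, so nothing later overlaps EV2 either.
EV1 starts exactly when EV3 ends (back-to-back, no overlap), so nothing later overlaps EV3 either.
EV4 starts before EV1 ends → EV1 and EV4 overlap.
EV5 starts before EV1 ends → EV1 and EV5 overlap.
EV6 starts after EV1 ends.
EV5 starts before EV4 ends → EV4 and EV5 overlap.
EV6 starts before EV4 ends → EV4 and EV6 overlap.
EV6 starts before EV5 ends → EV5 and EV6 overlap.

EV1 & EV4, EV1 & EV5, EV2 & EV3, EV4 & EV5, EV4 & EV6, EV5 & EV6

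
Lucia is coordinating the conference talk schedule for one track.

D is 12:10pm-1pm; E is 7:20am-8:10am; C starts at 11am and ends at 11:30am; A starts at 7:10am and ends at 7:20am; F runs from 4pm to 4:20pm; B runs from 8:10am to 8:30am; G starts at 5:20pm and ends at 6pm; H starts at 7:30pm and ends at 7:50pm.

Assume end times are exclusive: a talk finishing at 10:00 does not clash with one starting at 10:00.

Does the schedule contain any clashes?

No

Sorted by start: A, E, B, C, D, F, G, H.
E starts exactly when A ends (back-to-back, no overlap) — done with A.
B starts exactly when E ends (back-to-back, no overlap) — done with E.
C starts after B ends — done with B.
D starts after C ends — done with C.
F starts after D ends — done with D.
G starts after F ends — done with F.
H starts after G ends.
Every pair is clear; the schedule has no overlaps.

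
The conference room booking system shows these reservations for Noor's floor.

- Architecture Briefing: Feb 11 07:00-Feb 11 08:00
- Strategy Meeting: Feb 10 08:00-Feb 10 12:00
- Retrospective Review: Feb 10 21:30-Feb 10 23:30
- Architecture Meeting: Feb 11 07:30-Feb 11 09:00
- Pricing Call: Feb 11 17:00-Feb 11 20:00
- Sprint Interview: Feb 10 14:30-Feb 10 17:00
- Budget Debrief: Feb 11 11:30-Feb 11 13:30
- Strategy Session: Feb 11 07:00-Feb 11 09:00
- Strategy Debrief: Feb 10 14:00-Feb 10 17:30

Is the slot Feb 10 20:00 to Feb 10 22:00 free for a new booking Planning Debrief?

No — it overlaps Retrospective Review

Strategy Meeting: ends Feb 10 12:00 at or before Planning Debrief starts Feb 10 20:00 → clear.
Strategy Debrief: ends Feb 10 17:30 at or before Planning Debrief starts Feb 10 20:00 → clear.
Sprint Interview: ends Feb 10 17:00 at or before Planning Debrief starts Feb 10 20:00 → clear.
Retrospective Review: starts Feb 10 21:30 before Planning Debrief ends Feb 10 22:00, and ends Feb 10 23:30 after Planning Debrief starts Feb 10 20:00 → overlap.
Architecture Briefing: starts Feb 11 07:00 at or after Planning Debrief ends Feb 10 22:00 → clear.
Strategy Session: starts Feb 11 07:00 at or after Planning Debrief ends Feb 10 22:00 → clear.
Architecture Meeting: starts Feb 11 07:30 at or after Planning Debrief ends Feb 10 22:00 → clear.
Budget Debrief: starts Feb 11 11:30 at or after Planning Debrief ends Feb 10 22:00 → clear.
Pricing Call: starts Feb 11 17:00 at or after Planning Debrief ends Feb 10 22:00 → clear.
Planning Debrief overlaps Retrospective Review.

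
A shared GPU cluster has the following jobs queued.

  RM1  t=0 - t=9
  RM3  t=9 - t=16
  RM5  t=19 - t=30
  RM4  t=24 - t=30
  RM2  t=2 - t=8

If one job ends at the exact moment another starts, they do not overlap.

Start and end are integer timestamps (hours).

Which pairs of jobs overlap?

RM1 & RM2, RM4 & RM5

Check each pair: they overlap iff neither finishes before the other starts.
Sorted by start: RM1, RM2, RM3, RM5, RM4.
RM2 starts before RM1 ends → RM1 and RM2 overlap.
RM3 starts exactly when RM1 ends (back-to-back, no overlap), so nothing later overlaps RM1 either.
RM3 starts after RM2 ends, so nothing later overlaps RM2 either.
RM5 starts after RM3 ends, so nothing later overlaps RM3 either.
RM4 starts before RM5 ends → RM5 and RM4 overlap.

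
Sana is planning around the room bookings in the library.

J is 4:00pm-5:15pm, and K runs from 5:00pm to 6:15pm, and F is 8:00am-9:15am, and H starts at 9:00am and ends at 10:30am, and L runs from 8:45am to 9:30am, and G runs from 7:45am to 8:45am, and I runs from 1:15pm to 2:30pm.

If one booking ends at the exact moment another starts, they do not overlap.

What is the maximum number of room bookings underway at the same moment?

Walk through starts and ends in time order (an end at T is processed before a start at T):
7:45am start G → 1
8:00am start F → 2
8:45am end G → 1
8:45am start L → 2
9:00am start H → 3
9:15am end F → 2
9:30am end L → 1
10:30am end H → 0
1:15pm start I → 1
2:30pm end I → 0
4:00pm start J → 1
5:00pm start K → 2
5:15pm end J → 1
6:15pm end K → 0
Peak is 3, at 9:00am (F, H, L).

3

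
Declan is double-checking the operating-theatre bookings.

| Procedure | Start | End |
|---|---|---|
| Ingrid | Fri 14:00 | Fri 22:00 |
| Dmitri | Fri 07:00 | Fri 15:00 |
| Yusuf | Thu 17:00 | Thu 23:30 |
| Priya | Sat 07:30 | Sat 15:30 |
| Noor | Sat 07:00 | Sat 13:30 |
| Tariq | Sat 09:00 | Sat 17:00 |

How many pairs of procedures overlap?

Sorted by start: Yusuf, Dmitri, Ingrid, Noor, Priya, Tariq.
Dmitri starts after Yusuf ends — done with Yusuf.
Ingrid starts before Dmitri ends → Dmitri and Ingrid overlap.
Noor starts after Dmitri ends — done with Dmitri.
Noor starts after Ingrid ends — done with Ingrid.
Priya starts before Noor ends → Noor and Priya overlap.
Tariq starts before Noor ends → Noor and Tariq overlap.
Tariq starts before Priya ends → Priya and Tariq overlap.
Overlapping pairs: Dmitri & Ingrid, Noor & Priya, Noor & Tariq, Priya & Tariq — 4 in total.

4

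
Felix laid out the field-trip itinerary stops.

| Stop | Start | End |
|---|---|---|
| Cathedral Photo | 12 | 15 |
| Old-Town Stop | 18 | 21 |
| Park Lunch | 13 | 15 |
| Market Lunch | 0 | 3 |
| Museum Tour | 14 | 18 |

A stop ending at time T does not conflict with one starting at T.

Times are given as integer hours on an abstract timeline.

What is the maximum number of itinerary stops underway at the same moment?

Walk through starts and ends in time order (an end at T is processed before a start at T):
0 start Market Lunch → 1
3 end Market Lunch → 0
12 start Cathedral Photo → 1
13 start Park Lunch → 2
14 start Museum Tour → 3
15 end Cathedral Photo → 2
15 end Park Lunch → 1
18 end Museum Tour → 0
18 start Old-Town Stop → 1
21 end Old-Town Stop → 0
Peak is 3, at 14 (Cathedral Photo, Museum Tour, Park Lunch).

3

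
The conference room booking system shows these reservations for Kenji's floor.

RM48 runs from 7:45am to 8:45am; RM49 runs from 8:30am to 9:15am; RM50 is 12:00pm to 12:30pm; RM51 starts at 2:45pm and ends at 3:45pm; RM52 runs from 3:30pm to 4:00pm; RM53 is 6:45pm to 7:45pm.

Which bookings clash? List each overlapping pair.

Two intervals overlap when each starts before the other ends.
Sorted by start: RM48, RM49, RM50, RM51, RM52, RM53.
RM49 starts before RM48 ends → RM48 and RM49 overlap.
RM50 starts after RM48 ends; RM48 is clear from here.
RM50 starts after RM49 ends; RM49 is clear from here.
RM51 starts after RM50 ends; RM50 is clear from here.
RM52 starts before RM51 ends → RM51 and RM52 overlap.
RM53 starts after RM51 ends.
RM53 starts after RM52 ends.

RM48 & RM49, RM51 & RM52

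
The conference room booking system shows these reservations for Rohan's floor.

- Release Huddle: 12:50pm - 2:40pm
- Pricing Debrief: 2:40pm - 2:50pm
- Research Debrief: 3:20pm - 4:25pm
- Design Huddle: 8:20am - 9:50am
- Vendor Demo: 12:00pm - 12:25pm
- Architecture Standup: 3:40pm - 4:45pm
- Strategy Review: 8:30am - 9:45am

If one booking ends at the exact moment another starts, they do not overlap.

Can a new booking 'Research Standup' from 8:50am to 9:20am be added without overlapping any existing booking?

No — it overlaps Design Huddle, Strategy Review

Design Huddle: starts 8:20am before Research Standup ends 9:20am, and ends 9:50am after Research Standup starts 8:50am → overlap.
Strategy Review: starts 8:30am before Research Standup ends 9:20am, and ends 9:45am after Research Standup starts 8:50am → overlap.
Vendor Demo: starts 12:00pm at or after Research Standup ends 9:20am → clear.
Release Huddle: starts 12:50pm at or after Research Standup ends 9:20am → clear.
Pricing Debrief: starts 2:40pm at or after Research Standup ends 9:20am → clear.
Research Debrief: starts 3:20pm at or after Research Standup ends 9:20am → clear.
Architecture Standup: starts 3:40pm at or after Research Standup ends 9:20am → clear.
Research Standup overlaps Design Huddle, Strategy Review.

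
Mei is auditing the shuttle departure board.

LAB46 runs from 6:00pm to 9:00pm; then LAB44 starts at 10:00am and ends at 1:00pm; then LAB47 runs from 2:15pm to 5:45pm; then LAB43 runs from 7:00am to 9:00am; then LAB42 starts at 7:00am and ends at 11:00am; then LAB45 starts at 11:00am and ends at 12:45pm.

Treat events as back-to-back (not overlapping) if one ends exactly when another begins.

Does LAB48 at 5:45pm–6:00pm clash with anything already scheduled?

No — it doesn't clash with anything

LAB42: ends 11:00am at or before LAB48 starts 5:45pm → clear.
LAB43: ends 9:00am at or before LAB48 starts 5:45pm → clear.
LAB44: ends 1:00pm at or before LAB48 starts 5:45pm → clear.
LAB45: ends 12:45pm at or before LAB48 starts 5:45pm → clear.
LAB47: ends 5:45pm at or before LAB48 starts 5:45pm → clear.
LAB46: starts 6:00pm at or after LAB48 ends 6:00pm → clear.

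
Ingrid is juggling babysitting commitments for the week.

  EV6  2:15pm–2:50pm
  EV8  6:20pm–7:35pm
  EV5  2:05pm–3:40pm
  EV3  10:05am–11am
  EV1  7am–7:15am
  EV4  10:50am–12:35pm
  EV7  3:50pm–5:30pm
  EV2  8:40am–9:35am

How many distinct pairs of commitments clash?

2

Sorted by start: EV1, EV2, EV3, EV4, EV5, EV6, EV7, EV8.
EV2 starts after EV1 ends, so EV1 has no further overlaps.
EV3 starts after EV2 ends, so EV2 has no further overlaps.
EV4 starts before EV3 ends → EV3 and EV4 overlap.
EV5 starts after EV3 ends, so EV3 has no further overlaps.
EV5 starts after EV4 ends, so EV4 has no further overlaps.
EV6 starts before EV5 ends → EV5 and EV6 overlap.
EV7 starts after EV5 ends, so EV5 has no further overlaps.
EV7 starts after EV6 ends, so EV6 has no further overlaps.
EV8 starts after EV7 ends.
Overlapping pairs: EV3 & EV4, EV5 & EV6 — 2 in total.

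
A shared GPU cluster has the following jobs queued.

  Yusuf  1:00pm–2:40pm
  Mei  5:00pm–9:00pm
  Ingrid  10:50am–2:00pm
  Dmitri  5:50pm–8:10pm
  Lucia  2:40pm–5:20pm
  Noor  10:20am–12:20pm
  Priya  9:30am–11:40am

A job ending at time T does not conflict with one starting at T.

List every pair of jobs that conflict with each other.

Two intervals overlap when each starts before the other ends.
Sorted by start: Priya, Noor, Ingrid, Yusuf, Lucia, Mei, Dmitri.
Noor starts before Priya ends → Priya and Noor overlap.
Ingrid starts before Priya ends → Priya and Ingrid overlap.
Yusuf starts after Priya ends — done with Priya.
Ingrid starts before Noor ends → Noor and Ingrid overlap.
Yusuf starts after Noor ends — done with Noor.
Yusuf starts before Ingrid ends → Ingrid and Yusuf overlap.
Lucia starts after Ingrid ends — done with Ingrid.
Lucia starts exactly when Yusuf ends (back-to-back, no overlap) — done with Yusuf.
Mei starts before Lucia ends → Lucia and Mei overlap.
Dmitri starts after Lucia ends.
Dmitri starts before Mei ends → Mei and Dmitri overlap.

Dmitri & Mei, Ingrid & Noor, Ingrid & Priya, Ingrid & Yusuf, Lucia & Mei, Noor & Priya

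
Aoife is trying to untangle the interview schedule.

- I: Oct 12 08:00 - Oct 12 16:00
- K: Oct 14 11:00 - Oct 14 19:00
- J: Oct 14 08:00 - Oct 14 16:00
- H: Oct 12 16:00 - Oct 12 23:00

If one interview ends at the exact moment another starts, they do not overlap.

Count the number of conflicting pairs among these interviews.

Sorted by start: I, H, J, K.
H starts exactly when I ends (back-to-back, no overlap), so I has no further overlaps.
J starts after H ends, so H has no further overlaps.
K starts before J ends → J and K overlap.
Overlapping pairs: J & K — 1 in total.

1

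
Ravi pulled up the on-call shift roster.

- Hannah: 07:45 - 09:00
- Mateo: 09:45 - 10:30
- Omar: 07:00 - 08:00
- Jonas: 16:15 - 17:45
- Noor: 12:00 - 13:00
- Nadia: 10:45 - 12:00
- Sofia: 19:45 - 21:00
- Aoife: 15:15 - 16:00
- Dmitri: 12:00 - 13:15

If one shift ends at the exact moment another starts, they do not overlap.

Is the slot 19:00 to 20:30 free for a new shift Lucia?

Omar: ends 08:00 at or before Lucia starts 19:00 → clear.
Hannah: ends 09:00 at or before Lucia starts 19:00 → clear.
Mateo: ends 10:30 at or before Lucia starts 19:00 → clear.
Nadia: ends 12:00 at or before Lucia starts 19:00 → clear.
Dmitri: ends 13:15 at or before Lucia starts 19:00 → clear.
Noor: ends 13:00 at or before Lucia starts 19:00 → clear.
Aoife: ends 16:00 at or before Lucia starts 19:00 → clear.
Jonas: ends 17:45 at or before Lucia starts 19:00 → clear.
Sofia: starts 19:45 before Lucia ends 20:30, and ends 21:00 after Lucia starts 19:00 → overlap.
Lucia overlaps Sofia.

No — it overlaps Sofia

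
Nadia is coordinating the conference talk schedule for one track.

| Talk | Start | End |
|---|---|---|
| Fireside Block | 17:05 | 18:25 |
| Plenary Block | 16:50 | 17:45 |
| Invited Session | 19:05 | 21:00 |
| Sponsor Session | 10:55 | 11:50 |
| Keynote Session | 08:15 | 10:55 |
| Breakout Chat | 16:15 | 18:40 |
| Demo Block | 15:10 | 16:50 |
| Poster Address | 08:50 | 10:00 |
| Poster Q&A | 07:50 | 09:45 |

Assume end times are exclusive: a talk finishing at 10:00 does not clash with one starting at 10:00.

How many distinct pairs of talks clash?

Sorted by start: Poster Q&A, Keynote Session, Poster Address, Sponsor Session, Demo Block, Breakout Chat, Plenary Block, Fireside Block, Invited Session.
Keynote Session starts before Poster Q&A ends → Poster Q&A and Keynote Session overlap.
Poster Address starts before Poster Q&A ends → Poster Q&A and Poster Address overlap.
Sponsor Session starts after Poster Q&A ends — done with Poster Q&A.
Poster Address starts before Keynote Session ends → Keynote Session and Poster Address overlap.
Sponsor Session starts exactly when Keynote Session ends (back-to-back, no overlap) — done with Keynote Session.
Sponsor Session starts after Poster Address ends — done with Poster Address.
Demo Block starts after Sponsor Session ends — done with Sponsor Session.
Breakout Chat starts before Demo Block ends → Demo Block and Breakout Chat overlap.
Plenary Block starts exactly when Demo Block ends (back-to-back, no overlap) — done with Demo Block.
Plenary Block starts before Breakout Chat ends → Breakout Chat and Plenary Block overlap.
Fireside Block starts before Breakout Chat ends → Breakout Chat and Fireside Block overlap.
Invited Session starts after Breakout Chat ends.
Fireside Block starts before Plenary Block ends → Plenary Block and Fireside Block overlap.
Invited Session starts after Plenary Block ends.
Invited Session starts after Fireside Block ends.
Overlapping pairs: Breakout Chat & Demo Block, Breakout Chat & Fireside Block, Breakout Chat & Plenary Block, Fireside Block & Plenary Block, Keynote Session & Poster Address, Keynote Session & Poster Q&A, Poster Address & Poster Q&A — 7 in total.

7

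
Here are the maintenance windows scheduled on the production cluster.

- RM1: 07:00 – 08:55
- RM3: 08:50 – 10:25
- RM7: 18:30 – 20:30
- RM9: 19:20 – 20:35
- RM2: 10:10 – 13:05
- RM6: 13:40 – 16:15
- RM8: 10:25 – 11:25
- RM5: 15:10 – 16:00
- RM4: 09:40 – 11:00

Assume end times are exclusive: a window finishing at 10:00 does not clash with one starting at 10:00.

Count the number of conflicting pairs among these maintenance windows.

8

Sorted by start: RM1, RM3, RM4, RM2, RM8, RM6, RM5, RM7, RM9.
RM3 starts before RM1 ends → RM1 and RM3 overlap.
RM4 starts after RM1 ends — done with RM1.
RM4 starts before RM3 ends → RM3 and RM4 overlap.
RM2 starts before RM3 ends → RM3 and RM2 overlap.
RM8 starts exactly when RM3 ends (back-to-back, no overlap) — done with RM3.
RM2 starts before RM4 ends → RM4 and RM2 overlap.
RM8 starts before RM4 ends → RM4 and RM8 overlap.
RM6 starts after RM4 ends — done with RM4.
RM8 starts before RM2 ends → RM2 and RM8 overlap.
RM6 starts after RM2 ends — done with RM2.
RM6 starts after RM8 ends — done with RM8.
RM5 starts before RM6 ends → RM6 and RM5 overlap.
RM7 starts after RM6 ends — done with RM6.
RM7 starts after RM5 ends — done with RM5.
RM9 starts before RM7 ends → RM7 and RM9 overlap.
Overlapping pairs: RM1 & RM3, RM2 & RM3, RM2 & RM4, RM2 & RM8, RM3 & RM4, RM4 & RM8, RM5 & RM6, RM7 & RM9 — 8 in total.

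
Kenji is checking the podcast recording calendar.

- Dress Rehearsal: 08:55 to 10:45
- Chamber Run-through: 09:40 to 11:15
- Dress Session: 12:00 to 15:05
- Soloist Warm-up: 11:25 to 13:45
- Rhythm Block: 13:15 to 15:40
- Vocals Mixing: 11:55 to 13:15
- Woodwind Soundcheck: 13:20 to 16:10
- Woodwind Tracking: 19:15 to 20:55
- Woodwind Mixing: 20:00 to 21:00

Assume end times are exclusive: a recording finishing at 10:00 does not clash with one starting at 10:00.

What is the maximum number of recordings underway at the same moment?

Walk through starts and ends in time order (an end at T is processed before a start at T):
08:55 start Dress Rehearsal → 1
09:40 start Chamber Run-through → 2
10:45 end Dress Rehearsal → 1
11:15 end Chamber Run-through → 0
11:25 start Soloist Warm-up → 1
11:55 start Vocals Mixing → 2
12:00 start Dress Session → 3
13:15 end Vocals Mixing → 2
13:15 start Rhythm Block → 3
13:20 start Woodwind Soundcheck → 4
13:45 end Soloist Warm-up → 3
15:05 end Dress Session → 2
15:40 end Rhythm Block → 1
16:10 end Woodwind Soundcheck → 0
19:15 start Woodwind Tracking → 1
20:00 start Woodwind Mixing → 2
20:55 end Woodwind Tracking → 1
21:00 end Woodwind Mixing → 0
Peak is 4, at 13:20 (Dress Session, Rhythm Block, Soloist Warm-up, Woodwind Soundcheck).

4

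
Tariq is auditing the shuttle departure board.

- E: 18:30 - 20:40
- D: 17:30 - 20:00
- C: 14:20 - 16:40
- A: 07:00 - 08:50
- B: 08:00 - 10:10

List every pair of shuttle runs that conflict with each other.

A & B, D & E

Sorted by start: A, B, C, D, E.
B starts before A ends → A and B overlap.
C starts after A ends, so A has no further overlaps.
C starts after B ends, so B has no further overlaps.
D starts after C ends, so C has no further overlaps.
E starts before D ends → D and E overlap.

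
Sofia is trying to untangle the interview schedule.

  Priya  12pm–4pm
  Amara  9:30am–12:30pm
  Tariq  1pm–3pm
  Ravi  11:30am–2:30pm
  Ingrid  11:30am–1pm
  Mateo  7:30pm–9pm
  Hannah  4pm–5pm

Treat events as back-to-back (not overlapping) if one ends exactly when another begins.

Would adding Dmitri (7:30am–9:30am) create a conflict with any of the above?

No — it doesn't clash with anything

Amara: starts 9:30am at or after Dmitri ends 9:30am → clear.
Ravi: starts 11:30am at or after Dmitri ends 9:30am → clear.
Ingrid: starts 11:30am at or after Dmitri ends 9:30am → clear.
Priya: starts 12pm at or after Dmitri ends 9:30am → clear.
Tariq: starts 1pm at or after Dmitri ends 9:30am → clear.
Hannah: starts 4pm at or after Dmitri ends 9:30am → clear.
Mateo: starts 7:30pm at or after Dmitri ends 9:30am → clear.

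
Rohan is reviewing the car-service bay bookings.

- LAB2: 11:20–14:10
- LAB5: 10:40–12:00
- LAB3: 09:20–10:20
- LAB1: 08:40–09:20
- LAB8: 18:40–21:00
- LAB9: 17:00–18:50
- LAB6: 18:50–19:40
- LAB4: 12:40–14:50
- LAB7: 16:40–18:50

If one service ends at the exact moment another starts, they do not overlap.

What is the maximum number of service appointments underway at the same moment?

Sort all start/end points and keep a running count:
08:40 start LAB1 → 1
09:20 end LAB1 → 0
09:20 start LAB3 → 1
10:20 end LAB3 → 0
10:40 start LAB5 → 1
11:20 start LAB2 → 2
12:00 end LAB5 → 1
12:40 start LAB4 → 2
14:10 end LAB2 → 1
14:50 end LAB4 → 0
16:40 start LAB7 → 1
17:00 start LAB9 → 2
18:40 start LAB8 → 3
18:50 end LAB7 → 2
18:50 end LAB9 → 1
18:50 start LAB6 → 2
19:40 end LAB6 → 1
21:00 end LAB8 → 0
Peak is 3, at 18:40 (LAB7, LAB8, LAB9).

3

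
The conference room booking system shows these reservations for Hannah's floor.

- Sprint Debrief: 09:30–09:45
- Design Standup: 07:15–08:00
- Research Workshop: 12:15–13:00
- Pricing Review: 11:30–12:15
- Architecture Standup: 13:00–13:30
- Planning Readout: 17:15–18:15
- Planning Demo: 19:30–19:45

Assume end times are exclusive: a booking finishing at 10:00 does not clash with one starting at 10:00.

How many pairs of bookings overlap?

0

Sorted by start: Design Standup, Sprint Debrief, Pricing Review, Research Workshop, Architecture Standup, Planning Readout, Planning Demo.
Sprint Debrief starts after Design Standup ends, so nothing later overlaps Design Standup either.
Pricing Review starts after Sprint Debrief ends, so nothing later overlaps Sprint Debrief either.
Research Workshop starts exactly when Pricing Review ends (back-to-back, no overlap), so nothing later overlaps Pricing Review either.
Architecture Standup starts exactly when Research Workshop ends (back-to-back, no overlap), so nothing later overlaps Research Workshop either.
Planning Readout starts after Architecture Standup ends, so nothing later overlaps Architecture Standup either.
Planning Demo starts after Planning Readout ends.
No pair overlaps.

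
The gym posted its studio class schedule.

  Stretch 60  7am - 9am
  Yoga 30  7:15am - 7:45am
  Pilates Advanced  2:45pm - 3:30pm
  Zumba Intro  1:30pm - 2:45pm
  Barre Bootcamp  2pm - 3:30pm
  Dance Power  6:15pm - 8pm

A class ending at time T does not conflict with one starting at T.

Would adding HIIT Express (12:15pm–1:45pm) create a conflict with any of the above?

Stretch 60: ends 9am at or before HIIT Express starts 12:15pm → clear.
Yoga 30: ends 7:45am at or before HIIT Express starts 12:15pm → clear.
Zumba Intro: starts 1:30pm before HIIT Express ends 1:45pm, and ends 2:45pm after HIIT Express starts 12:15pm → overlap.
Barre Bootcamp: starts 2pm at or after HIIT Express ends 1:45pm → clear.
Pilates Advanced: starts 2:45pm at or after HIIT Express ends 1:45pm → clear.
Dance Power: starts 6:15pm at or after HIIT Express ends 1:45pm → clear.
HIIT Express overlaps Zumba Intro.

Yes — it overlaps Zumba Intro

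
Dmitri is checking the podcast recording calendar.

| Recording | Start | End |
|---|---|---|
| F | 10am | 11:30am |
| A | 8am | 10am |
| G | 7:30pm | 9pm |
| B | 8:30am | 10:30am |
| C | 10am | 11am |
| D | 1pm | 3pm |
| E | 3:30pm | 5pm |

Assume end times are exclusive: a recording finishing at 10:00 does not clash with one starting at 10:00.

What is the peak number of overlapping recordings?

Sweep the timeline, counting +1 at each start and −1 at each end (ends before starts at a tie):
8am start A → 1
8:30am start B → 2
10am end A → 1
10am start C → 2
10am start F → 3
10:30am end B → 2
11am end C → 1
11:30am end F → 0
1pm start D → 1
3pm end D → 0
3:30pm start E → 1
5pm end E → 0
7:30pm start G → 1
9pm end G → 0
Peak is 3, at 10am (B, C, F).

3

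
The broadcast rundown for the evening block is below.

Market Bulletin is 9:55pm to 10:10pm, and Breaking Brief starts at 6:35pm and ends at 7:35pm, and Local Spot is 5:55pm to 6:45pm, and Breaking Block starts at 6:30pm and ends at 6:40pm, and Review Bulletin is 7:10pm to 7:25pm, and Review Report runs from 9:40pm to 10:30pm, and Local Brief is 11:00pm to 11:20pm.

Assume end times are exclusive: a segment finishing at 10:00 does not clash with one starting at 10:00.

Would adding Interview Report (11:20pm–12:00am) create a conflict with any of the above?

No — it doesn't clash with anything

Local Spot: ends 6:45pm at or before Interview Report starts 11:20pm → clear.
Breaking Block: ends 6:40pm at or before Interview Report starts 11:20pm → clear.
Breaking Brief: ends 7:35pm at or before Interview Report starts 11:20pm → clear.
Review Bulletin: ends 7:25pm at or before Interview Report starts 11:20pm → clear.
Review Report: ends 10:30pm at or before Interview Report starts 11:20pm → clear.
Market Bulletin: ends 10:10pm at or before Interview Report starts 11:20pm → clear.
Local Brief: ends 11:20pm at or before Interview Report starts 11:20pm → clear.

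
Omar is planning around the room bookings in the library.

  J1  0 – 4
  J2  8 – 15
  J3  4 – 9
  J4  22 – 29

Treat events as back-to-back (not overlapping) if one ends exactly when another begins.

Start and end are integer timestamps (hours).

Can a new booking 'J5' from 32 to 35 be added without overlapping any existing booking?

J1: ends 4 at or before J5 starts 32 → clear.
J3: ends 9 at or before J5 starts 32 → clear.
J2: ends 15 at or before J5 starts 32 → clear.
J4: ends 29 at or before J5 starts 32 → clear.

Yes — the slot is free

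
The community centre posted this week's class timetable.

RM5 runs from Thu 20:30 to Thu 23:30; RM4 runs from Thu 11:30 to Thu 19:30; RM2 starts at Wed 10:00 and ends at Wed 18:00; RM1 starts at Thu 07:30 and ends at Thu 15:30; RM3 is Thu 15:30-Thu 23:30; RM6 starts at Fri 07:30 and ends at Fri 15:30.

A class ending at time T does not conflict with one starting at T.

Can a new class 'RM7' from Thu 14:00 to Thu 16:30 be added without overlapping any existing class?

No — it overlaps RM1, RM3, RM4

RM2: ends Wed 18:00 at or before RM7 starts Thu 14:00 → clear.
RM1: starts Thu 07:30 before RM7 ends Thu 16:30, and ends Thu 15:30 after RM7 starts Thu 14:00 → overlap.
RM4: starts Thu 11:30 before RM7 ends Thu 16:30, and ends Thu 19:30 after RM7 starts Thu 14:00 → overlap.
RM3: starts Thu 15:30 before RM7 ends Thu 16:30, and ends Thu 23:30 after RM7 starts Thu 14:00 → overlap.
RM5: starts Thu 20:30 at or after RM7 ends Thu 16:30 → clear.
RM6: starts Fri 07:30 at or after RM7 ends Thu 16:30 → clear.
RM7 overlaps RM1, RM3, RM4.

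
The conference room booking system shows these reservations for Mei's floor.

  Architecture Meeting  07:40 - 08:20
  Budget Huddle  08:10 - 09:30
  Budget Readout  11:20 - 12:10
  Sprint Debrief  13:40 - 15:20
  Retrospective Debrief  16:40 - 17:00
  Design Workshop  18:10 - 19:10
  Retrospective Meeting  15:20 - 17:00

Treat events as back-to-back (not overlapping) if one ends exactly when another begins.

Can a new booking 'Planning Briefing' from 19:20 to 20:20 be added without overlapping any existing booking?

Architecture Meeting: ends 08:20 at or before Planning Briefing starts 19:20 → clear.
Budget Huddle: ends 09:30 at or before Planning Briefing starts 19:20 → clear.
Budget Readout: ends 12:10 at or before Planning Briefing starts 19:20 → clear.
Sprint Debrief: ends 15:20 at or before Planning Briefing starts 19:20 → clear.
Retrospective Meeting: ends 17:00 at or before Planning Briefing starts 19:20 → clear.
Retrospective Debrief: ends 17:00 at or before Planning Briefing starts 19:20 → clear.
Design Workshop: ends 19:10 at or before Planning Briefing starts 19:20 → clear.

Yes — the slot is free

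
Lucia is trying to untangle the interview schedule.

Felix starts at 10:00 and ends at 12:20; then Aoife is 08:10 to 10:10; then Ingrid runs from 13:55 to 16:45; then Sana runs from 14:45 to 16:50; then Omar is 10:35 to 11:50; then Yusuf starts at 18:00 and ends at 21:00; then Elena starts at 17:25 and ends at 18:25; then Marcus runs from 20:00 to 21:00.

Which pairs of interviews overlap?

Check each pair: they overlap iff neither finishes before the other starts.
Sorted by start: Aoife, Felix, Omar, Ingrid, Sana, Elena, Yusuf, Marcus.
Felix starts before Aoife ends → Aoife and Felix overlap.
Omar starts after Aoife ends, so Aoife has no further overlaps.
Omar starts before Felix ends → Felix and Omar overlap.
Ingrid starts after Felix ends, so Felix has no further overlaps.
Ingrid starts after Omar ends, so Omar has no further overlaps.
Sana starts before Ingrid ends → Ingrid and Sana overlap.
Elena starts after Ingrid ends, so Ingrid has no further overlaps.
Elena starts after Sana ends, so Sana has no further overlaps.
Yusuf starts before Elena ends → Elena and Yusuf overlap.
Marcus starts after Elena ends.
Marcus starts before Yusuf ends → Yusuf and Marcus overlap.

Aoife & Felix, Elena & Yusuf, Felix & Omar, Ingrid & Sana, Marcus & Yusuf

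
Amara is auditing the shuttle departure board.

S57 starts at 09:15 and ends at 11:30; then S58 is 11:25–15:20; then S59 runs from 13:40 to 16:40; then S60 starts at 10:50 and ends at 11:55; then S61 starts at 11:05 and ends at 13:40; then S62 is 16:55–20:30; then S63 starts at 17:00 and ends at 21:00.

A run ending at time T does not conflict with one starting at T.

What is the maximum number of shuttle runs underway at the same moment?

4

Sweep the timeline, counting +1 at each start and −1 at each end (ends before starts at a tie):
09:15 start S57 → 1
10:50 start S60 → 2
11:05 start S61 → 3
11:25 start S58 → 4
11:30 end S57 → 3
11:55 end S60 → 2
13:40 end S61 → 1
13:40 start S59 → 2
15:20 end S58 → 1
16:40 end S59 → 0
16:55 start S62 → 1
17:00 start S63 → 2
20:30 end S62 → 1
21:00 end S63 → 0
Peak is 4, at 11:25 (S57, S58, S60, S61).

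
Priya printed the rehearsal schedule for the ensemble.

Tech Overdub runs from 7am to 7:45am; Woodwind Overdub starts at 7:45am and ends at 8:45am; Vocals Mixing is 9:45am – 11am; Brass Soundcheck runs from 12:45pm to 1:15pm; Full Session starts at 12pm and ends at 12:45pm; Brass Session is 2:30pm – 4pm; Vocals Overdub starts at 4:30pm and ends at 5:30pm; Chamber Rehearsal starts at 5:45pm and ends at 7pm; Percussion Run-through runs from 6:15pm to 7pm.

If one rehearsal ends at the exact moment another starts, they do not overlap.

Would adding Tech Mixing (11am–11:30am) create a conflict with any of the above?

No — it doesn't clash with anything

Tech Overdub: ends 7:45am at or before Tech Mixing starts 11am → clear.
Woodwind Overdub: ends 8:45am at or before Tech Mixing starts 11am → clear.
Vocals Mixing: ends 11am at or before Tech Mixing starts 11am → clear.
Full Session: starts 12pm at or after Tech Mixing ends 11:30am → clear.
Brass Soundcheck: starts 12:45pm at or after Tech Mixing ends 11:30am → clear.
Brass Session: starts 2:30pm at or after Tech Mixing ends 11:30am → clear.
Vocals Overdub: starts 4:30pm at or after Tech Mixing ends 11:30am → clear.
Chamber Rehearsal: starts 5:45pm at or after Tech Mixing ends 11:30am → clear.
Percussion Run-through: starts 6:15pm at or after Tech Mixing ends 11:30am → clear.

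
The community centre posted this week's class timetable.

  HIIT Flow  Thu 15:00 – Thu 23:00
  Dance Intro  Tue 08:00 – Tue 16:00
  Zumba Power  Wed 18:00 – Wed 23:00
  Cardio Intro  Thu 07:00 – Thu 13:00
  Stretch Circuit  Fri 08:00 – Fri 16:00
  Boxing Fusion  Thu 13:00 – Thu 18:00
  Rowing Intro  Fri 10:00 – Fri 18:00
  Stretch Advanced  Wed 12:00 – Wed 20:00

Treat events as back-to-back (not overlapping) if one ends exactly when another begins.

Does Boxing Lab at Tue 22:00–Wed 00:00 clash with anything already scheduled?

No — it doesn't clash with anything

Dance Intro: ends Tue 16:00 at or before Boxing Lab starts Tue 22:00 → clear.
Stretch Advanced: starts Wed 12:00 at or after Boxing Lab ends Wed 00:00 → clear.
Zumba Power: starts Wed 18:00 at or after Boxing Lab ends Wed 00:00 → clear.
Cardio Intro: starts Thu 07:00 at or after Boxing Lab ends Wed 00:00 → clear.
Boxing Fusion: starts Thu 13:00 at or after Boxing Lab ends Wed 00:00 → clear.
HIIT Flow: starts Thu 15:00 at or after Boxing Lab ends Wed 00:00 → clear.
Stretch Circuit: starts Fri 08:00 at or after Boxing Lab ends Wed 00:00 → clear.
Rowing Intro: starts Fri 10:00 at or after Boxing Lab ends Wed 00:00 → clear.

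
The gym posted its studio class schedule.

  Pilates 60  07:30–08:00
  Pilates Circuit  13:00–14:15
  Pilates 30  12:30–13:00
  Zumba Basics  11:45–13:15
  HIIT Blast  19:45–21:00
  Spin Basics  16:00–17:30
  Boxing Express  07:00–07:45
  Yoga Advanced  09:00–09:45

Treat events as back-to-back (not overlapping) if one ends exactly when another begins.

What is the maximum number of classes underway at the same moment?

2

Sort all start/end points and keep a running count:
07:00 start Boxing Express → 1
07:30 start Pilates 60 → 2
07:45 end Boxing Express → 1
08:00 end Pilates 60 → 0
09:00 start Yoga Advanced → 1
09:45 end Yoga Advanced → 0
11:45 start Zumba Basics → 1
12:30 start Pilates 30 → 2
13:00 end Pilates 30 → 1
13:00 start Pilates Circuit → 2
13:15 end Zumba Basics → 1
14:15 end Pilates Circuit → 0
16:00 start Spin Basics → 1
17:30 end Spin Basics → 0
19:45 start HIIT Blast → 1
21:00 end HIIT Blast → 0
Peak is 2, at 07:30 (Boxing Express, Pilates 60).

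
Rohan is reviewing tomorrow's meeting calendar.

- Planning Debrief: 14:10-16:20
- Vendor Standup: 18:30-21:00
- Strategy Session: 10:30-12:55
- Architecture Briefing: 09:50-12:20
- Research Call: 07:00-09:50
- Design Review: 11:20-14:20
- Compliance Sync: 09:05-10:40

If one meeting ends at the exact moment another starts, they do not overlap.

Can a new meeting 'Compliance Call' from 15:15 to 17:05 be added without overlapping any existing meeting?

Research Call: ends 09:50 at or before Compliance Call starts 15:15 → clear.
Compliance Sync: ends 10:40 at or before Compliance Call starts 15:15 → clear.
Architecture Briefing: ends 12:20 at or before Compliance Call starts 15:15 → clear.
Strategy Session: ends 12:55 at or before Compliance Call starts 15:15 → clear.
Design Review: ends 14:20 at or before Compliance Call starts 15:15 → clear.
Planning Debrief: starts 14:10 before Compliance Call ends 17:05, and ends 16:20 after Compliance Call starts 15:15 → overlap.
Vendor Standup: starts 18:30 at or after Compliance Call ends 17:05 → clear.
Compliance Call overlaps Planning Debrief.

No — it overlaps Planning Debrief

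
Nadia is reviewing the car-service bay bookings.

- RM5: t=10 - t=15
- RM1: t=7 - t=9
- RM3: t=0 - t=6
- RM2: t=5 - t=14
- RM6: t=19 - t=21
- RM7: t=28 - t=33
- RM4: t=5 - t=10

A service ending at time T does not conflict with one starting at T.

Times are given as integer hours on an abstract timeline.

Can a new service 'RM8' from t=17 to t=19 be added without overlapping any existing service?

RM3: ends t=6 at or before RM8 starts t=17 → clear.
RM2: ends t=14 at or before RM8 starts t=17 → clear.
RM4: ends t=10 at or before RM8 starts t=17 → clear.
RM1: ends t=9 at or before RM8 starts t=17 → clear.
RM5: ends t=15 at or before RM8 starts t=17 → clear.
RM6: starts t=19 at or after RM8 ends t=19 → clear.
RM7: starts t=28 at or after RM8 ends t=19 → clear.

Yes — the slot is free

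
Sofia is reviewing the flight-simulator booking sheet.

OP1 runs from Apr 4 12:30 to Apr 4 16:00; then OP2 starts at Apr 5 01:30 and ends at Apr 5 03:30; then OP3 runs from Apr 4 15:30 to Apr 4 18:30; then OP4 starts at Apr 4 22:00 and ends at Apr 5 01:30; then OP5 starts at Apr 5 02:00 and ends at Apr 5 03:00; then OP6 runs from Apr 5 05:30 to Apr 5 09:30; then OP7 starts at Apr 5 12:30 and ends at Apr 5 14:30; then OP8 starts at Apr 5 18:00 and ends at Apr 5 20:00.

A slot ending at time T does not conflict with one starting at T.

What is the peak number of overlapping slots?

2

Walk through starts and ends in time order (an end at T is processed before a start at T):
Apr 4 12:30 start OP1 → 1
Apr 4 15:30 start OP3 → 2
Apr 4 16:00 end OP1 → 1
Apr 4 18:30 end OP3 → 0
Apr 4 22:00 start OP4 → 1
Apr 5 01:30 end OP4 → 0
Apr 5 01:30 start OP2 → 1
Apr 5 02:00 start OP5 → 2
Apr 5 03:00 end OP5 → 1
Apr 5 03:30 end OP2 → 0
Apr 5 05:30 start OP6 → 1
Apr 5 09:30 end OP6 → 0
Apr 5 12:30 start OP7 → 1
Apr 5 14:30 end OP7 → 0
Apr 5 18:00 start OP8 → 1
Apr 5 20:00 end OP8 → 0
Peak is 2, at Apr 4 15:30 (OP1, OP3).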